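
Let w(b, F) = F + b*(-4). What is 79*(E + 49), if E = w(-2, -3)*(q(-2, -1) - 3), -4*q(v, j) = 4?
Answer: 2291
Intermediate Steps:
w(b, F) = F - 4*b
q(v, j) = -1 (q(v, j) = -¼*4 = -1)
E = -20 (E = (-3 - 4*(-2))*(-1 - 3) = (-3 + 8)*(-4) = 5*(-4) = -20)
79*(E + 49) = 79*(-20 + 49) = 79*29 = 2291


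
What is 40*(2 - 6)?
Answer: -160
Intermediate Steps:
40*(2 - 6) = 40*(-4) = -160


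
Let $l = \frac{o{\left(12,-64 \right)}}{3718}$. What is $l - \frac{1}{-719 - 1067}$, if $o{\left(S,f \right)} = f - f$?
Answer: $\frac{1}{1786} \approx 0.00055991$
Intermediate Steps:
$o{\left(S,f \right)} = 0$
$l = 0$ ($l = \frac{0}{3718} = 0 \cdot \frac{1}{3718} = 0$)
$l - \frac{1}{-719 - 1067} = 0 - \frac{1}{-719 - 1067} = 0 - \frac{1}{-1786} = 0 - - \frac{1}{1786} = 0 + \frac{1}{1786} = \frac{1}{1786}$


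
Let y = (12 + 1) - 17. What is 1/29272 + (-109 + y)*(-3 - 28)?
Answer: 102539817/29272 ≈ 3503.0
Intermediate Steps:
y = -4 (y = 13 - 17 = -4)
1/29272 + (-109 + y)*(-3 - 28) = 1/29272 + (-109 - 4)*(-3 - 28) = 1/29272 - 113*(-31) = 1/29272 + 3503 = 102539817/29272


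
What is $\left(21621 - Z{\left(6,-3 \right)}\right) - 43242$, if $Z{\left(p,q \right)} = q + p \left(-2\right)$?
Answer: $-21606$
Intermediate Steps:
$Z{\left(p,q \right)} = q - 2 p$
$\left(21621 - Z{\left(6,-3 \right)}\right) - 43242 = \left(21621 - \left(-3 - 12\right)\right) - 43242 = \left(21621 - -15\right) - 43242 = \left(21621 + 15\right) - 43242 = 21636 - 43242 = -21606$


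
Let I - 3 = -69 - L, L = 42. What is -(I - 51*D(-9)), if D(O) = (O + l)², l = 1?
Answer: 3372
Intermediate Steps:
D(O) = (1 + O)² (D(O) = (O + 1)² = (1 + O)²)
I = -108 (I = 3 + (-69 - 1*42) = 3 + (-69 - 42) = 3 - 111 = -108)
-(I - 51*D(-9)) = -(-108 - 51*(1 - 9)²) = -(-108 - 51*(-8)²) = -(-108 - 51*64) = -(-108 - 3264) = -1*(-3372) = 3372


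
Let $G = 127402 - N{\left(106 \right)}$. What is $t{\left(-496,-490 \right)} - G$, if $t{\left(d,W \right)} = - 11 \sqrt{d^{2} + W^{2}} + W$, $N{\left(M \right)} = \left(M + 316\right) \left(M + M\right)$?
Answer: $-38428 - 22 \sqrt{121529} \approx -46097.0$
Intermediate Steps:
$N{\left(M \right)} = 2 M \left(316 + M\right)$ ($N{\left(M \right)} = \left(316 + M\right) 2 M = 2 M \left(316 + M\right)$)
$G = 37938$ ($G = 127402 - 2 \cdot 106 \left(316 + 106\right) = 127402 - 2 \cdot 106 \cdot 422 = 127402 - 89464 = 37938$)
$t{\left(d,W \right)} = W - 11 \sqrt{W^{2} + d^{2}}$ ($t{\left(d,W \right)} = - 11 \sqrt{W^{2} + d^{2}} + W = W - 11 \sqrt{W^{2} + d^{2}}$)
$t{\left(-496,-490 \right)} - G = \left(-490 - 11 \sqrt{\left(-490\right)^{2} + \left(-496\right)^{2}}\right) - 37938 = \left(-490 - 11 \sqrt{240100 + 246016}\right) - 37938 = \left(-490 - 11 \sqrt{486116}\right) - 37938 = \left(-490 - 11 \cdot 2 \sqrt{121529}\right) - 37938 = \left(-490 - 22 \sqrt{121529}\right) - 37938 = -38428 - 22 \sqrt{121529}$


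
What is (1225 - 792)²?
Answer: 187489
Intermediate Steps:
(1225 - 792)² = 433² = 187489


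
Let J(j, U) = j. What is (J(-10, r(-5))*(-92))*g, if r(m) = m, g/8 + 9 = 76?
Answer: 493120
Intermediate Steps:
g = 536 (g = -72 + 8*76 = -72 + 608 = 536)
(J(-10, r(-5))*(-92))*g = -10*(-92)*536 = 920*536 = 493120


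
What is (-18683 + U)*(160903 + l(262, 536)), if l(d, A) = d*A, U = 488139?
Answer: 141463523760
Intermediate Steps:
l(d, A) = A*d
(-18683 + U)*(160903 + l(262, 536)) = (-18683 + 488139)*(160903 + 536*262) = 469456*(160903 + 140432) = 469456*301335 = 141463523760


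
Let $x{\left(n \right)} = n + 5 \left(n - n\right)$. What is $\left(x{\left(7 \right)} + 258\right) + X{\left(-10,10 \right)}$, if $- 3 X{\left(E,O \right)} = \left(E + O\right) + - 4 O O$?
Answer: $\frac{1195}{3} \approx 398.33$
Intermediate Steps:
$x{\left(n \right)} = n$ ($x{\left(n \right)} = n + 5 \cdot 0 = n + 0 = n$)
$X{\left(E,O \right)} = - \frac{E}{3} - \frac{O}{3} + \frac{4 O^{2}}{3}$ ($X{\left(E,O \right)} = - \frac{\left(E + O\right) + - 4 O O}{3} = - \frac{\left(E + O\right) - 4 O^{2}}{3} = - \frac{E + O - 4 O^{2}}{3} = - \frac{E}{3} - \frac{O}{3} + \frac{4 O^{2}}{3}$)
$\left(x{\left(7 \right)} + 258\right) + X{\left(-10,10 \right)} = \left(7 + 258\right) - - \frac{400}{3} = 265 + \left(\frac{10}{3} - \frac{10}{3} + \frac{4}{3} \cdot 100\right) = 265 + \left(\frac{10}{3} - \frac{10}{3} + \frac{400}{3}\right) = 265 + \frac{400}{3} = \frac{1195}{3}$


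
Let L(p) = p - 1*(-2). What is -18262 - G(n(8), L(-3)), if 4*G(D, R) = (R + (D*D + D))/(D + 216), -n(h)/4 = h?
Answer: -13441823/736 ≈ -18263.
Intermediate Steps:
L(p) = 2 + p (L(p) = p + 2 = 2 + p)
n(h) = -4*h
G(D, R) = (D + R + D**2)/(4*(216 + D)) (G(D, R) = ((R + (D*D + D))/(D + 216))/4 = ((R + (D**2 + D))/(216 + D))/4 = ((R + (D + D**2))/(216 + D))/4 = ((D + R + D**2)/(216 + D))/4 = (D + R + D**2)/(4*(216 + D)))
-18262 - G(n(8), L(-3)) = -18262 - (-4*8 + (2 - 3) + (-4*8)**2)/(4*(216 - 4*8)) = -18262 - (-32 - 1 + (-32)**2)/(4*(216 - 32)) = -18262 - (-32 - 1 + 1024)/(4*184) = -18262 - 991/(4*184) = -18262 - 1*991/736 = -18262 - 991/736 = -13441823/736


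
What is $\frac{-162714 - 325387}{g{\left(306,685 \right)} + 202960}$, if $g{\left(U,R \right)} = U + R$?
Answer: $- \frac{488101}{203951} \approx -2.3932$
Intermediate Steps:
$g{\left(U,R \right)} = R + U$
$\frac{-162714 - 325387}{g{\left(306,685 \right)} + 202960} = \frac{-162714 - 325387}{\left(685 + 306\right) + 202960} = - \frac{488101}{991 + 202960} = - \frac{488101}{203951}$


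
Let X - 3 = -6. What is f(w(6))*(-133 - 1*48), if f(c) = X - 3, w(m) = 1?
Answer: 1086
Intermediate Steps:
X = -3 (X = 3 - 6 = -3)
f(c) = -6 (f(c) = -3 - 3 = -6)
f(w(6))*(-133 - 1*48) = -6*(-133 - 1*48) = -6*(-133 - 48) = -6*(-181) = 1086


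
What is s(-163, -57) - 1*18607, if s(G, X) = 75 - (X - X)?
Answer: -18532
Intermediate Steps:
s(G, X) = 75 (s(G, X) = 75 - 1*0 = 75 + 0 = 75)
s(-163, -57) - 1*18607 = 75 - 1*18607 = 75 - 18607 = -18532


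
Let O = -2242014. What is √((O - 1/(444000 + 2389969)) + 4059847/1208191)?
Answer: I*√26284459596887481652327099379766/3423975840079 ≈ 1497.3*I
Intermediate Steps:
√((O - 1/(444000 + 2389969)) + 4059847/1208191) = √((-2242014 - 1/(444000 + 2389969)) + 4059847/1208191) = √((-2242014 - 1/2833969) + 4059847*(1/1208191)) = √((-2242014 - 1*1/2833969) + 4059847/1208191) = √((-2242014 - 1/2833969) + 4059847/1208191) = √(-6353798173567/2833969 + 4059847/1208191) = √(-7676590263639544554/3423975840079) = I*√26284459596887481652327099379766/3423975840079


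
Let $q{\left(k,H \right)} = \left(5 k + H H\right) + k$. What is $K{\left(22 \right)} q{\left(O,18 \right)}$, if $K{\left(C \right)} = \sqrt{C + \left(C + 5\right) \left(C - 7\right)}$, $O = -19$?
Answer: $210 \sqrt{427} \approx 4339.4$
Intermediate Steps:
$q{\left(k,H \right)} = H^{2} + 6 k$ ($q{\left(k,H \right)} = \left(5 k + H^{2}\right) + k = \left(H^{2} + 5 k\right) + k = H^{2} + 6 k$)
$K{\left(C \right)} = \sqrt{C + \left(-7 + C\right) \left(5 + C\right)}$ ($K{\left(C \right)} = \sqrt{C + \left(5 + C\right) \left(-7 + C\right)} = \sqrt{C + \left(-7 + C\right) \left(5 + C\right)}$)
$K{\left(22 \right)} q{\left(O,18 \right)} = \sqrt{-35 + 22^{2} - 22} \left(18^{2} + 6 \left(-19\right)\right) = \sqrt{-35 + 484 - 22} \left(324 - 114\right) = \sqrt{427} \cdot 210 = 210 \sqrt{427}$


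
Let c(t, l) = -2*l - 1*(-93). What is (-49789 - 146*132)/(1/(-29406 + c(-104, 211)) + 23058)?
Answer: -2053528835/685629629 ≈ -2.9951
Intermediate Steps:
c(t, l) = 93 - 2*l (c(t, l) = -2*l + 93 = 93 - 2*l)
(-49789 - 146*132)/(1/(-29406 + c(-104, 211)) + 23058) = (-49789 - 146*132)/(1/(-29406 + (93 - 2*211)) + 23058) = (-49789 - 19272)/(1/(-29406 + (93 - 422)) + 23058) = -69061/(1/(-29406 - 329) + 23058) = -69061/(1/(-29735) + 23058) = -69061/(-1/29735 + 23058) = -69061/685629629/29735 = -69061*29735/685629629 = -2053528835/685629629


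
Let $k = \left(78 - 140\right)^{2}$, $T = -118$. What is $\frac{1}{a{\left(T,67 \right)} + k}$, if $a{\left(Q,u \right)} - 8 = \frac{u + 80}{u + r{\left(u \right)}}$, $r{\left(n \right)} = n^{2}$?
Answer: $\frac{4556}{17549859} \approx 0.0002596$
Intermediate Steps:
$k = 3844$ ($k = \left(-62\right)^{2} = 3844$)
$a{\left(Q,u \right)} = 8 + \frac{80 + u}{u + u^{2}}$ ($a{\left(Q,u \right)} = 8 + \frac{u + 80}{u + u^{2}} = 8 + \frac{80 + u}{u + u^{2}}$)
$\frac{1}{a{\left(T,67 \right)} + k} = \frac{1}{\frac{80 + 8 \cdot 67^{2} + 9 \cdot 67}{67 \left(1 + 67\right)} + 3844} = \frac{1}{\frac{80 + 8 \cdot 4489 + 603}{67 \cdot 68} + 3844} = \frac{1}{\frac{1}{67} \cdot \frac{1}{68} \left(80 + 35912 + 603\right) + 3844} = \frac{1}{\frac{1}{67} \cdot \frac{1}{68} \cdot 36595 + 3844} = \frac{1}{\frac{36595}{4556} + 3844} = \frac{1}{\frac{17549859}{4556}} = \frac{4556}{17549859}$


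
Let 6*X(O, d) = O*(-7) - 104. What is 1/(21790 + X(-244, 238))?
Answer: 3/66172 ≈ 4.5336e-5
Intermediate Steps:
X(O, d) = -52/3 - 7*O/6 (X(O, d) = (O*(-7) - 104)/6 = (-7*O - 104)/6 = (-104 - 7*O)/6 = -52/3 - 7*O/6)
1/(21790 + X(-244, 238)) = 1/(21790 + (-52/3 - 7/6*(-244))) = 1/(21790 + (-52/3 + 854/3)) = 1/(21790 + 802/3) = 1/(66172/3) = 3/66172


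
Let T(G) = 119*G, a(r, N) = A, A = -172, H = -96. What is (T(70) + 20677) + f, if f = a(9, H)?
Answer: 28835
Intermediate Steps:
a(r, N) = -172
f = -172
(T(70) + 20677) + f = (119*70 + 20677) - 172 = (8330 + 20677) - 172 = 29007 - 172 = 28835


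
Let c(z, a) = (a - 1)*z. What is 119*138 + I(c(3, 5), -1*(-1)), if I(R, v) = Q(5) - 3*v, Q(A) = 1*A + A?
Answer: 16429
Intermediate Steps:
c(z, a) = z*(-1 + a) (c(z, a) = (-1 + a)*z = z*(-1 + a))
Q(A) = 2*A (Q(A) = A + A = 2*A)
I(R, v) = 10 - 3*v (I(R, v) = 2*5 - 3*v = 10 - 3*v)
119*138 + I(c(3, 5), -1*(-1)) = 119*138 + (10 - (-3)*(-1)) = 16422 + (10 - 3*1) = 16422 + (10 - 3) = 16422 + 7 = 16429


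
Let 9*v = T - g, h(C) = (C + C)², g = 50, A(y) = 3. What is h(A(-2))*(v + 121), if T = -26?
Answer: 4052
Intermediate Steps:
h(C) = 4*C² (h(C) = (2*C)² = 4*C²)
v = -76/9 (v = (-26 - 1*50)/9 = (-26 - 50)/9 = (⅑)*(-76) = -76/9 ≈ -8.4444)
h(A(-2))*(v + 121) = (4*3²)*(-76/9 + 121) = (4*9)*(1013/9) = 36*(1013/9) = 4052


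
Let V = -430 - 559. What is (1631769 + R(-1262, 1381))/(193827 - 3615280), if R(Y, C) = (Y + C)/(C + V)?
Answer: -91379081/191601368 ≈ -0.47692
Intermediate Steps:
V = -989
R(Y, C) = (C + Y)/(-989 + C) (R(Y, C) = (Y + C)/(C - 989) = (C + Y)/(-989 + C))
(1631769 + R(-1262, 1381))/(193827 - 3615280) = (1631769 + (1381 - 1262)/(-989 + 1381))/(193827 - 3615280) = (1631769 + 119/392)/(-3421453) = (1631769 + (1/392)*119)*(-1/3421453) = (1631769 + 17/56)*(-1/3421453) = (91379081/56)*(-1/3421453) = -91379081/191601368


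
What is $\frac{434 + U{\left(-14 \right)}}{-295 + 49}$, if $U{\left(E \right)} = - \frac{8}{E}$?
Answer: $- \frac{507}{287} \approx -1.7666$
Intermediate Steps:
$\frac{434 + U{\left(-14 \right)}}{-295 + 49} = \frac{434 - \frac{8}{-14}}{-295 + 49} = \frac{434 - - \frac{4}{7}}{-246} = \left(434 + \frac{4}{7}\right) \left(- \frac{1}{246}\right) = \frac{3042}{7} \left(- \frac{1}{246}\right) = - \frac{507}{287}$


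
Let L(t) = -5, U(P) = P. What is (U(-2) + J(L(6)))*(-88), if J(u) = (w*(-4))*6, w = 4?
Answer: 8624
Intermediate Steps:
J(u) = -96 (J(u) = (4*(-4))*6 = -16*6 = -96)
(U(-2) + J(L(6)))*(-88) = (-2 - 96)*(-88) = -98*(-88) = 8624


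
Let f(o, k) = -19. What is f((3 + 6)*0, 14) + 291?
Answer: 272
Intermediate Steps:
f((3 + 6)*0, 14) + 291 = -19 + 291 = 272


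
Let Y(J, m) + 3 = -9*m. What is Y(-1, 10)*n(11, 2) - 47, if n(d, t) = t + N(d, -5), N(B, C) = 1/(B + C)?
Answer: -497/2 ≈ -248.50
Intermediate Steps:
Y(J, m) = -3 - 9*m
n(d, t) = t + 1/(-5 + d) (n(d, t) = t + 1/(d - 5) = t + 1/(-5 + d))
Y(-1, 10)*n(11, 2) - 47 = (-3 - 9*10)*((1 + 2*(-5 + 11))/(-5 + 11)) - 47 = (-3 - 90)*((1 + 2*6)/6) - 47 = -31*(1 + 12)/2 - 47 = -31*13/2 - 47 = -93*13/6 - 47 = -403/2 - 47 = -497/2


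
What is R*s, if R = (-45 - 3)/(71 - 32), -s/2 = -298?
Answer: -9536/13 ≈ -733.54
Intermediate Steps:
s = 596 (s = -2*(-298) = 596)
R = -16/13 (R = -48/39 = -48*1/39 = -16/13 ≈ -1.2308)
R*s = -16/13*596 = -9536/13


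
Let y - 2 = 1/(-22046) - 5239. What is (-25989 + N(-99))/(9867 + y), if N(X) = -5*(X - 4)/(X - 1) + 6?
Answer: -5729347549/1020729790 ≈ -5.6130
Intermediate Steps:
y = -115454903/22046 (y = 2 + (1/(-22046) - 5239) = 2 + (-1/22046 - 5239) = 2 - 115498995/22046 = -115454903/22046 ≈ -5237.0)
N(X) = 6 - 5*(-4 + X)/(-1 + X) (N(X) = -5*(-4 + X)/(-1 + X) + 6 = 6 - 5*(-4 + X)/(-1 + X))
(-25989 + N(-99))/(9867 + y) = (-25989 + (14 - 99)/(-1 - 99))/(9867 - 115454903/22046) = (-25989 - 85/(-100))/(102072979/22046) = (-25989 - 1/100*(-85))*(22046/102072979) = (-25989 + 17/20)*(22046/102072979) = -519763/20*22046/102072979 = -5729347549/1020729790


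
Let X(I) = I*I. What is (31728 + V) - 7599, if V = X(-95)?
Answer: 33154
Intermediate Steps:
X(I) = I**2
V = 9025 (V = (-95)**2 = 9025)
(31728 + V) - 7599 = (31728 + 9025) - 7599 = 40753 - 7599 = 33154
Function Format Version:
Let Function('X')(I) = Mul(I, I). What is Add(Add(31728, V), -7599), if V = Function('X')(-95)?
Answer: 33154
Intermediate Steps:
Function('X')(I) = Pow(I, 2)
V = 9025 (V = Pow(-95, 2) = 9025)
Add(Add(31728, V), -7599) = Add(Add(31728, 9025), -7599) = Add(40753, -7599) = 33154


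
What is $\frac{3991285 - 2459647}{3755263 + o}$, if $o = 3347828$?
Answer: $\frac{510546}{2367697} \approx 0.21563$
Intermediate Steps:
$\frac{3991285 - 2459647}{3755263 + o} = \frac{3991285 - 2459647}{3755263 + 3347828} = \frac{1531638}{7103091} = 1531638 \cdot \frac{1}{7103091} = \frac{510546}{2367697}$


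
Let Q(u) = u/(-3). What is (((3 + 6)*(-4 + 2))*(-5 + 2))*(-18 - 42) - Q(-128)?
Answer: -9848/3 ≈ -3282.7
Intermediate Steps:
Q(u) = -u/3
(((3 + 6)*(-4 + 2))*(-5 + 2))*(-18 - 42) - Q(-128) = (((3 + 6)*(-4 + 2))*(-5 + 2))*(-18 - 42) - (-1)*(-128)/3 = ((9*(-2))*(-3))*(-60) - 1*128/3 = -18*(-3)*(-60) - 128/3 = 54*(-60) - 128/3 = -3240 - 128/3 = -9848/3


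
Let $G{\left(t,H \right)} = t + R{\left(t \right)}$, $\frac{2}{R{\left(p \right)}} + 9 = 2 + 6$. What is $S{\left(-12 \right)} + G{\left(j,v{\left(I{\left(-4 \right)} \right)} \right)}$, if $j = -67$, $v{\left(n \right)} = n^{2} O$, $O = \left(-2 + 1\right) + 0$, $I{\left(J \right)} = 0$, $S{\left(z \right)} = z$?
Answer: $-81$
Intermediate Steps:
$O = -1$ ($O = -1 + 0 = -1$)
$v{\left(n \right)} = - n^{2}$ ($v{\left(n \right)} = n^{2} \left(-1\right) = - n^{2}$)
$R{\left(p \right)} = -2$ ($R{\left(p \right)} = \frac{2}{-9 + \left(2 + 6\right)} = \frac{2}{-9 + 8} = \frac{2}{-1} = 2 \left(-1\right) = -2$)
$G{\left(t,H \right)} = -2 + t$ ($G{\left(t,H \right)} = t - 2 = -2 + t$)
$S{\left(-12 \right)} + G{\left(j,v{\left(I{\left(-4 \right)} \right)} \right)} = -12 - 69 = -81$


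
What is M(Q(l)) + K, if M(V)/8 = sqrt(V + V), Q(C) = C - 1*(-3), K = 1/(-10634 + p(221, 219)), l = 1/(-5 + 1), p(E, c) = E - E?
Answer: -1/10634 + 4*sqrt(22) ≈ 18.762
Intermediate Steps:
p(E, c) = 0
l = -1/4 (l = 1/(-4) = -1/4 ≈ -0.25000)
K = -1/10634 (K = 1/(-10634 + 0) = 1/(-10634) = -1/10634 ≈ -9.4038e-5)
Q(C) = 3 + C (Q(C) = C + 3 = 3 + C)
M(V) = 8*sqrt(2)*sqrt(V) (M(V) = 8*sqrt(V + V) = 8*sqrt(2*V) = 8*(sqrt(2)*sqrt(V)) = 8*sqrt(2)*sqrt(V))
M(Q(l)) + K = 8*sqrt(2)*sqrt(3 - 1/4) - 1/10634 = 8*sqrt(2)*sqrt(11/4) - 1/10634 = 8*sqrt(2)*(sqrt(11)/2) - 1/10634 = 4*sqrt(22) - 1/10634 = -1/10634 + 4*sqrt(22)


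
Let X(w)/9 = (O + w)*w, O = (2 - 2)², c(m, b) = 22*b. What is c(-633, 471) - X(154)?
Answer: -203082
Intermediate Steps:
O = 0 (O = 0² = 0)
X(w) = 9*w² (X(w) = 9*((0 + w)*w) = 9*(w*w) = 9*w²)
c(-633, 471) - X(154) = 22*471 - 9*154² = 10362 - 9*23716 = 10362 - 1*213444 = 10362 - 213444 = -203082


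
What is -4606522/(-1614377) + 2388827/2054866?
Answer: 13322252801831/3317328408482 ≈ 4.0160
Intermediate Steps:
-4606522/(-1614377) + 2388827/2054866 = -4606522*(-1/1614377) + 2388827*(1/2054866) = 4606522/1614377 + 2388827/2054866 = 13322252801831/3317328408482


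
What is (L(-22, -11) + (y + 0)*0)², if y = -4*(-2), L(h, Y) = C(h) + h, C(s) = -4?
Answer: 676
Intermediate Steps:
L(h, Y) = -4 + h
y = 8
(L(-22, -11) + (y + 0)*0)² = ((-4 - 22) + (8 + 0)*0)² = (-26 + 8*0)² = (-26 + 0)² = (-26)² = 676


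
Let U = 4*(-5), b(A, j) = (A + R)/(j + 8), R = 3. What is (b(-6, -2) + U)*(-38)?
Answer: 779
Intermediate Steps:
b(A, j) = (3 + A)/(8 + j) (b(A, j) = (A + 3)/(j + 8) = (3 + A)/(8 + j))
U = -20
(b(-6, -2) + U)*(-38) = ((3 - 6)/(8 - 2) - 20)*(-38) = (-3/6 - 20)*(-38) = ((⅙)*(-3) - 20)*(-38) = (-½ - 20)*(-38) = -41/2*(-38) = 779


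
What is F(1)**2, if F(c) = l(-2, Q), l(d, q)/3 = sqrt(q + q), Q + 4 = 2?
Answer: -36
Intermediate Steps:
Q = -2 (Q = -4 + 2 = -2)
l(d, q) = 3*sqrt(2)*sqrt(q) (l(d, q) = 3*sqrt(q + q) = 3*sqrt(2*q) = 3*(sqrt(2)*sqrt(q)) = 3*sqrt(2)*sqrt(q))
F(c) = 6*I (F(c) = 3*sqrt(2)*sqrt(-2) = 3*sqrt(2)*(I*sqrt(2)) = 6*I)
F(1)**2 = (6*I)**2 = -36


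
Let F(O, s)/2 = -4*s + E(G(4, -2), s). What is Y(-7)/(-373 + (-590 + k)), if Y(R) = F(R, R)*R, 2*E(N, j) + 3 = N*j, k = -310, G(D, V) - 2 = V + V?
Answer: 7/19 ≈ 0.36842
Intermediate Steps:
G(D, V) = 2 + 2*V (G(D, V) = 2 + (V + V) = 2 + 2*V)
E(N, j) = -3/2 + N*j/2 (E(N, j) = -3/2 + (N*j)/2 = -3/2 + N*j/2)
F(O, s) = -3 - 10*s (F(O, s) = 2*(-4*s + (-3/2 + (2 + 2*(-2))*s/2)) = 2*(-4*s + (-3/2 + (2 - 4)*s/2)) = 2*(-4*s + (-3/2 + (½)*(-2)*s)) = 2*(-4*s + (-3/2 - s)) = 2*(-3/2 - 5*s) = -3 - 10*s)
Y(R) = R*(-3 - 10*R) (Y(R) = (-3 - 10*R)*R = R*(-3 - 10*R))
Y(-7)/(-373 + (-590 + k)) = (-1*(-7)*(3 + 10*(-7)))/(-373 + (-590 - 310)) = (-1*(-7)*(3 - 70))/(-373 - 900) = (-1*(-7)*(-67))/(-1273) = -1/1273*(-469) = 7/19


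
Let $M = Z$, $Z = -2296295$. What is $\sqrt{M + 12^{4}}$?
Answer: $i \sqrt{2275559} \approx 1508.5 i$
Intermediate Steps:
$M = -2296295$
$\sqrt{M + 12^{4}} = \sqrt{-2296295 + 12^{4}} = \sqrt{-2296295 + 20736} = \sqrt{-2275559} = i \sqrt{2275559}$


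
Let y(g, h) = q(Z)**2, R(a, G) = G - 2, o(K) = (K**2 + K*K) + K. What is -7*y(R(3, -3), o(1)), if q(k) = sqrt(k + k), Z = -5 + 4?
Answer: 14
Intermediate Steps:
o(K) = K + 2*K**2 (o(K) = (K**2 + K**2) + K = 2*K**2 + K = K + 2*K**2)
Z = -1
q(k) = sqrt(2)*sqrt(k) (q(k) = sqrt(2*k) = sqrt(2)*sqrt(k))
R(a, G) = -2 + G
y(g, h) = -2 (y(g, h) = (sqrt(2)*sqrt(-1))**2 = (sqrt(2)*I)**2 = (I*sqrt(2))**2 = -2)
-7*y(R(3, -3), o(1)) = -7*(-2) = 14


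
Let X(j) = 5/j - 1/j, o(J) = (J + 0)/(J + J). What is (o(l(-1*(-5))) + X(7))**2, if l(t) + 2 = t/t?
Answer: 225/196 ≈ 1.1480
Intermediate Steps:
l(t) = -1 (l(t) = -2 + t/t = -2 + 1 = -1)
o(J) = 1/2 (o(J) = J/((2*J)) = J*(1/(2*J)) = 1/2)
X(j) = 4/j
(o(l(-1*(-5))) + X(7))**2 = (1/2 + 4/7)**2 = (15/14)**2 = 225/196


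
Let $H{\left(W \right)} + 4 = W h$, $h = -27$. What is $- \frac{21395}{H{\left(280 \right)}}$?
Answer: $\frac{21395}{7564} \approx 2.8285$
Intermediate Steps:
$H{\left(W \right)} = -4 - 27 W$ ($H{\left(W \right)} = -4 + W \left(-27\right) = -4 - 27 W$)
$- \frac{21395}{H{\left(280 \right)}} = - \frac{21395}{-4 - 7560} = - \frac{21395}{-7564} = \left(-21395\right) \left(- \frac{1}{7564}\right) = \frac{21395}{7564}$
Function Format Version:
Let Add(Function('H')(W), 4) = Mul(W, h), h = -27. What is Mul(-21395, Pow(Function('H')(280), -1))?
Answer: Rational(21395, 7564) ≈ 2.8285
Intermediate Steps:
Function('H')(W) = Add(-4, Mul(-27, W)) (Function('H')(W) = Add(-4, Mul(W, -27)) = Add(-4, Mul(-27, W)))
Mul(-21395, Pow(Function('H')(280), -1)) = Mul(-21395, Pow(Add(-4, Mul(-27, 280)), -1)) = Mul(-21395, Pow(Add(-4, -7560), -1)) = Mul(-21395, Pow(-7564, -1)) = Mul(-21395, Rational(-1, 7564)) = Rational(21395, 7564)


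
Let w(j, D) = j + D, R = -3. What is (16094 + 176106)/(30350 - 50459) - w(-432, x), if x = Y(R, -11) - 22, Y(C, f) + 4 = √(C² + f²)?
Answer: 9017722/20109 - √130 ≈ 437.04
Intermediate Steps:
Y(C, f) = -4 + √(C² + f²)
x = -26 + √130 (x = (-4 + √((-3)² + (-11)²)) - 22 = (-4 + √(9 + 121)) - 22 = (-4 + √130) - 22 = -26 + √130 ≈ -14.598)
w(j, D) = D + j
(16094 + 176106)/(30350 - 50459) - w(-432, x) = (16094 + 176106)/(30350 - 50459) - ((-26 + √130) - 432) = 192200/(-20109) - (-458 + √130) = 192200*(-1/20109) + (458 - √130) = -192200/20109 + (458 - √130) = 9017722/20109 - √130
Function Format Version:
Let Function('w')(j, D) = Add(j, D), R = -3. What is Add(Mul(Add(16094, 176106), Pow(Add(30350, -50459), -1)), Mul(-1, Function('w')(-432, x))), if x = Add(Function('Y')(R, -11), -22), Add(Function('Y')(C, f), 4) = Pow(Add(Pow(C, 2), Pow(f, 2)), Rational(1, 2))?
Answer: Add(Rational(9017722, 20109), Mul(-1, Pow(130, Rational(1, 2)))) ≈ 437.04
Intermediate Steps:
Function('Y')(C, f) = Add(-4, Pow(Add(Pow(C, 2), Pow(f, 2)), Rational(1, 2)))
x = Add(-26, Pow(130, Rational(1, 2))) (x = Add(Add(-4, Pow(Add(Pow(-3, 2), Pow(-11, 2)), Rational(1, 2))), -22) = Add(Add(-4, Pow(Add(9, 121), Rational(1, 2))), -22) = Add(Add(-4, Pow(130, Rational(1, 2))), -22) = Add(-26, Pow(130, Rational(1, 2))) ≈ -14.598)
Function('w')(j, D) = Add(D, j)
Add(Mul(Add(16094, 176106), Pow(Add(30350, -50459), -1)), Mul(-1, Function('w')(-432, x))) = Add(Mul(Add(16094, 176106), Pow(Add(30350, -50459), -1)), Mul(-1, Add(Add(-26, Pow(130, Rational(1, 2))), -432))) = Add(Mul(192200, Pow(-20109, -1)), Mul(-1, Add(-458, Pow(130, Rational(1, 2))))) = Add(Mul(192200, Rational(-1, 20109)), Add(458, Mul(-1, Pow(130, Rational(1, 2))))) = Add(Rational(-192200, 20109), Add(458, Mul(-1, Pow(130, Rational(1, 2))))) = Add(Rational(9017722, 20109), Mul(-1, Pow(130, Rational(1, 2))))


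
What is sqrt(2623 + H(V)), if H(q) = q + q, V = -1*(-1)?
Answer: 5*sqrt(105) ≈ 51.235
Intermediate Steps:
V = 1
H(q) = 2*q
sqrt(2623 + H(V)) = sqrt(2623 + 2*1) = sqrt(2623 + 2) = sqrt(2625) = 5*sqrt(105)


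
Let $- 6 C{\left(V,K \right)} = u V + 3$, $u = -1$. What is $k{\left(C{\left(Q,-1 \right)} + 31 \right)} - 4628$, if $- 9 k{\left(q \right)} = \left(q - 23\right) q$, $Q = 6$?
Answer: $- \frac{18631}{4} \approx -4657.8$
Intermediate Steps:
$C{\left(V,K \right)} = - \frac{1}{2} + \frac{V}{6}$ ($C{\left(V,K \right)} = - \frac{- V + 3}{6} = - \frac{3 - V}{6} = - \frac{1}{2} + \frac{V}{6}$)
$k{\left(q \right)} = - \frac{q \left(-23 + q\right)}{9}$ ($k{\left(q \right)} = - \frac{\left(q - 23\right) q}{9} = - \frac{\left(-23 + q\right) q}{9} = - \frac{q \left(-23 + q\right)}{9}$)
$k{\left(C{\left(Q,-1 \right)} + 31 \right)} - 4628 = \frac{\left(\left(- \frac{1}{2} + \frac{1}{6} \cdot 6\right) + 31\right) \left(23 - \left(\left(- \frac{1}{2} + \frac{1}{6} \cdot 6\right) + 31\right)\right)}{9} - 4628 = \frac{\left(\left(- \frac{1}{2} + 1\right) + 31\right) \left(23 - \left(\left(- \frac{1}{2} + 1\right) + 31\right)\right)}{9} - 4628 = \frac{\left(\frac{1}{2} + 31\right) \left(23 - \left(\frac{1}{2} + 31\right)\right)}{9} - 4628 = \frac{1}{9} \cdot \frac{63}{2} \left(23 - \frac{63}{2}\right) - 4628 = \frac{1}{9} \cdot \frac{63}{2} \left(- \frac{17}{2}\right) - 4628 = - \frac{119}{4} - 4628 = - \frac{18631}{4}$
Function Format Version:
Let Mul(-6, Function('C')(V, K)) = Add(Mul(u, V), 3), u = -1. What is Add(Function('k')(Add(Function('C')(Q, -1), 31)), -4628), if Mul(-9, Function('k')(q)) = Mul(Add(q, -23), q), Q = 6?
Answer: Rational(-18631, 4) ≈ -4657.8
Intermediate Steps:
Function('C')(V, K) = Add(Rational(-1, 2), Mul(Rational(1, 6), V)) (Function('C')(V, K) = Mul(Rational(-1, 6), Add(Mul(-1, V), 3)) = Mul(Rational(-1, 6), Add(3, Mul(-1, V))) = Add(Rational(-1, 2), Mul(Rational(1, 6), V)))
Function('k')(q) = Mul(Rational(-1, 9), q, Add(-23, q)) (Function('k')(q) = Mul(Rational(-1, 9), Mul(Add(q, -23), q)) = Mul(Rational(-1, 9), Mul(Add(-23, q), q)) = Mul(Rational(-1, 9), Mul(q, Add(-23, q))) = Mul(Rational(-1, 9), q, Add(-23, q)))
Add(Function('k')(Add(Function('C')(Q, -1), 31)), -4628) = Add(Mul(Rational(1, 9), Add(Add(Rational(-1, 2), Mul(Rational(1, 6), 6)), 31), Add(23, Mul(-1, Add(Add(Rational(-1, 2), Mul(Rational(1, 6), 6)), 31)))), -4628) = Add(Mul(Rational(1, 9), Add(Add(Rational(-1, 2), 1), 31), Add(23, Mul(-1, Add(Add(Rational(-1, 2), 1), 31)))), -4628) = Add(Mul(Rational(1, 9), Add(Rational(1, 2), 31), Add(23, Mul(-1, Add(Rational(1, 2), 31)))), -4628) = Add(Mul(Rational(1, 9), Rational(63, 2), Add(23, Mul(-1, Rational(63, 2)))), -4628) = Add(Mul(Rational(1, 9), Rational(63, 2), Add(23, Rational(-63, 2))), -4628) = Add(Mul(Rational(1, 9), Rational(63, 2), Rational(-17, 2)), -4628) = Add(Rational(-119, 4), -4628) = Rational(-18631, 4)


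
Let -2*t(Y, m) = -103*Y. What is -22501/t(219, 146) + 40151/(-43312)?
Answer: -2854812731/976988784 ≈ -2.9221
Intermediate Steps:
t(Y, m) = 103*Y/2 (t(Y, m) = -(-103)*Y/2 = 103*Y/2)
-22501/t(219, 146) + 40151/(-43312) = -22501/((103/2)*219) + 40151/(-43312) = -22501/22557/2 + 40151*(-1/43312) = -22501*2/22557 - 40151/43312 = -45002/22557 - 40151/43312 = -2854812731/976988784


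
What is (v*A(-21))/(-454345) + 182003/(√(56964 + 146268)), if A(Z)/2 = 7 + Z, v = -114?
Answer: -3192/454345 + 182003*√12702/50808 ≈ 403.71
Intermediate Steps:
A(Z) = 14 + 2*Z (A(Z) = 2*(7 + Z) = 14 + 2*Z)
(v*A(-21))/(-454345) + 182003/(√(56964 + 146268)) = -114*(14 + 2*(-21))/(-454345) + 182003/(√(56964 + 146268)) = -114*(14 - 42)*(-1/454345) + 182003/(√203232) = -114*(-28)*(-1/454345) + 182003/((4*√12702)) = 3192*(-1/454345) + 182003*(√12702/50808) = -3192/454345 + 182003*√12702/50808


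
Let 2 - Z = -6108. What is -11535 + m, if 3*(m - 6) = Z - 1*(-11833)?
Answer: -5548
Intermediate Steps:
Z = 6110 (Z = 2 - 1*(-6108) = 2 + 6108 = 6110)
m = 5987 (m = 6 + (6110 - 1*(-11833))/3 = 6 + (6110 + 11833)/3 = 6 + (⅓)*17943 = 6 + 5981 = 5987)
-11535 + m = -11535 + 5987 = -5548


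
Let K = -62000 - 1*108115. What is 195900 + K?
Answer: 25785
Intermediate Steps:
K = -170115 (K = -62000 - 108115 = -170115)
195900 + K = 195900 - 170115 = 25785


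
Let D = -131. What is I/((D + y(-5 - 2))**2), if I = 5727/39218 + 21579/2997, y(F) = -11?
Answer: 287816347/790000960248 ≈ 0.00036432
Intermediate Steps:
I = 287816347/39178782 (I = 5727*(1/39218) + 21579*(1/2997) = 5727/39218 + 7193/999 = 287816347/39178782 ≈ 7.3462)
I/((D + y(-5 - 2))**2) = 287816347/(39178782*((-131 - 11)**2)) = 287816347/(39178782*((-142)**2)) = (287816347/39178782)/20164 = (287816347/39178782)*(1/20164) = 287816347/790000960248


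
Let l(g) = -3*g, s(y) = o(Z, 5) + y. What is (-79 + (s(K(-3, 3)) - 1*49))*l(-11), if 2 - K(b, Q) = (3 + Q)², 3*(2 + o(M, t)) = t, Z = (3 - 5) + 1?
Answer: -5357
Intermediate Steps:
Z = -1 (Z = -2 + 1 = -1)
o(M, t) = -2 + t/3
K(b, Q) = 2 - (3 + Q)²
s(y) = -⅓ + y (s(y) = (-2 + (⅓)*5) + y = (-2 + 5/3) + y = -⅓ + y)
(-79 + (s(K(-3, 3)) - 1*49))*l(-11) = (-79 + ((-⅓ + (2 - (3 + 3)²)) - 1*49))*(-3*(-11)) = (-79 + ((-⅓ + (2 - 1*6²)) - 49))*33 = (-79 + ((-⅓ + (2 - 1*36)) - 49))*33 = (-79 + ((-⅓ + (2 - 36)) - 49))*33 = (-79 + ((-⅓ - 34) - 49))*33 = (-79 + (-103/3 - 49))*33 = (-79 - 250/3)*33 = -487/3*33 = -5357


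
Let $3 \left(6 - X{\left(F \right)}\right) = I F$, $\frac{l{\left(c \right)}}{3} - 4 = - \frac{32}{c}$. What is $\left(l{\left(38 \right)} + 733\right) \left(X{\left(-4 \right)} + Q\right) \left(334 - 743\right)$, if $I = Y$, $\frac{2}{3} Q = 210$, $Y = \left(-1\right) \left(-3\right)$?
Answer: $- \frac{1875172975}{19} \approx -9.8693 \cdot 10^{7}$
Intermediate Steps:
$Y = 3$
$l{\left(c \right)} = 12 - \frac{96}{c}$ ($l{\left(c \right)} = 12 + 3 \left(- \frac{32}{c}\right) = 12 - \frac{96}{c}$)
$Q = 315$ ($Q = \frac{3}{2} \cdot 210 = 315$)
$I = 3$
$X{\left(F \right)} = 6 - F$ ($X{\left(F \right)} = 6 - \frac{3 F}{3} = 6 - F$)
$\left(l{\left(38 \right)} + 733\right) \left(X{\left(-4 \right)} + Q\right) \left(334 - 743\right) = \left(\left(12 - \frac{96}{38}\right) + 733\right) \left(\left(6 - -4\right) + 315\right) \left(334 - 743\right) = \left(\left(12 - \frac{48}{19}\right) + 733\right) \left(\left(6 + 4\right) + 315\right) \left(-409\right) = \left(\left(12 - \frac{48}{19}\right) + 733\right) \left(10 + 315\right) \left(-409\right) = \left(\frac{180}{19} + 733\right) 325 \left(-409\right) = \frac{14107}{19} \left(-132925\right) = - \frac{1875172975}{19}$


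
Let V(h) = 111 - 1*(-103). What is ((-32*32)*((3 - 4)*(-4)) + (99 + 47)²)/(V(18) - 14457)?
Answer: -17220/14243 ≈ -1.2090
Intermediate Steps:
V(h) = 214 (V(h) = 111 + 103 = 214)
((-32*32)*((3 - 4)*(-4)) + (99 + 47)²)/(V(18) - 14457) = ((-32*32)*((3 - 4)*(-4)) + (99 + 47)²)/(214 - 14457) = (-(-1024)*(-4) + 146²)/(-14243) = (-1024*4 + 21316)*(-1/14243) = (-4096 + 21316)*(-1/14243) = 17220*(-1/14243) = -17220/14243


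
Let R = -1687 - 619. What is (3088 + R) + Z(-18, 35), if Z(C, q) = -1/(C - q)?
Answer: 41447/53 ≈ 782.02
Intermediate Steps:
R = -2306
(3088 + R) + Z(-18, 35) = (3088 - 2306) + 1/(35 - 1*(-18)) = 782 + 1/(35 + 18) = 782 + 1/53 = 41447/53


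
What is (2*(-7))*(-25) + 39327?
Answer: 39677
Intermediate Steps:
(2*(-7))*(-25) + 39327 = -14*(-25) + 39327 = 350 + 39327 = 39677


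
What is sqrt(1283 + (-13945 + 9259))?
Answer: I*sqrt(3403) ≈ 58.335*I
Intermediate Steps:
sqrt(1283 + (-13945 + 9259)) = sqrt(1283 - 4686) = sqrt(-3403) = I*sqrt(3403)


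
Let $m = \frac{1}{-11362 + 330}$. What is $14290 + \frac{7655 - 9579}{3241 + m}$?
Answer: $\frac{510913594622}{35754711} \approx 14289.0$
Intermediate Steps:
$m = - \frac{1}{11032}$ ($m = \frac{1}{-11032} = - \frac{1}{11032} \approx -9.0645 \cdot 10^{-5}$)
$14290 + \frac{7655 - 9579}{3241 + m} = 14290 + \frac{7655 - 9579}{3241 - \frac{1}{11032}} = 14290 - \frac{1924}{\frac{35754711}{11032}} = 14290 - \frac{21225568}{35754711} = \frac{510913594622}{35754711}$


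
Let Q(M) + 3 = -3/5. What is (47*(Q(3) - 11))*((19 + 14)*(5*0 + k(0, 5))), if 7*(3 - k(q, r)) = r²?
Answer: 452892/35 ≈ 12940.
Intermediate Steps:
k(q, r) = 3 - r²/7
Q(M) = -18/5 (Q(M) = -3 - 3/5 = -3 - 3*⅕ = -3 - ⅗ = -18/5)
(47*(Q(3) - 11))*((19 + 14)*(5*0 + k(0, 5))) = (47*(-18/5 - 11))*((19 + 14)*(5*0 + (3 - ⅐*5²))) = (47*(-73/5))*(33*(0 + (3 - ⅐*25))) = -113223*(0 + (3 - 25/7))/5 = -113223*(0 - 4/7)/5 = -113223*(-4)/(5*7) = -3431/5*(-132/7) = 452892/35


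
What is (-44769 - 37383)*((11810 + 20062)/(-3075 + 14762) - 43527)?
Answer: 41788108076904/11687 ≈ 3.5756e+9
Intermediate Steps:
(-44769 - 37383)*((11810 + 20062)/(-3075 + 14762) - 43527) = -82152*(31872/11687 - 43527) = -82152*(-508668177/11687) = 41788108076904/11687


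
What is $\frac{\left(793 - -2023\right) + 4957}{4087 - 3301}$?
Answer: $\frac{2591}{262} \approx 9.8893$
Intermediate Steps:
$\frac{\left(793 - -2023\right) + 4957}{4087 - 3301} = \frac{\left(793 + 2023\right) + 4957}{786} = \left(2816 + 4957\right) \frac{1}{786} = 7773 \cdot \frac{1}{786} = \frac{2591}{262}$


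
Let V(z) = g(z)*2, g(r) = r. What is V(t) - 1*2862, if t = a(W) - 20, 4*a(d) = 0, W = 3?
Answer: -2902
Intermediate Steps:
a(d) = 0 (a(d) = (1/4)*0 = 0)
t = -20 (t = 0 - 20 = -20)
V(z) = 2*z (V(z) = z*2 = 2*z)
V(t) - 1*2862 = 2*(-20) - 1*2862 = -40 - 2862 = -2902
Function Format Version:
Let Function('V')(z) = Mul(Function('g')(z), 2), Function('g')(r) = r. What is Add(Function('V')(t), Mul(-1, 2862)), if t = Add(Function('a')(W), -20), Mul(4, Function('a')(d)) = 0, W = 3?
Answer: -2902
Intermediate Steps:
Function('a')(d) = 0 (Function('a')(d) = Mul(Rational(1, 4), 0) = 0)
t = -20 (t = Add(0, -20) = -20)
Function('V')(z) = Mul(2, z) (Function('V')(z) = Mul(z, 2) = Mul(2, z))
Add(Function('V')(t), Mul(-1, 2862)) = Add(Mul(2, -20), Mul(-1, 2862)) = Add(-40, -2862) = -2902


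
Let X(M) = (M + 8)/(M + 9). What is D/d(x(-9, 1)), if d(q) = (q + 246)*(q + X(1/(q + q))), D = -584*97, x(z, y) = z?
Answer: 4560164/154761 ≈ 29.466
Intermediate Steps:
X(M) = (8 + M)/(9 + M)
D = -56648
d(q) = (246 + q)*(q + (8 + 1/(2*q))/(9 + 1/(2*q))) (d(q) = (q + 246)*(q + (8 + 1/(q + q))/(9 + 1/(q + q))) = (246 + q)*(q + (8 + 1/(2*q))/(9 + 1/(2*q))))
D/d(x(-9, 1)) = -56648*(1 + 18*(-9))/(246 + 18*(-9)³ + 4183*(-9) + 4445*(-9)²) = -56648*(1 - 162)/(246 + 18*(-729) - 37647 + 4445*81) = -56648*(-161/(246 - 13122 - 37647 + 360045)) = -56648/((-1/161*309522)) = -56648/(-309522/161) = -56648*(-161/309522) = 4560164/154761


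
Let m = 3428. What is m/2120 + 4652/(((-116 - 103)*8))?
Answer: -60256/58035 ≈ -1.0383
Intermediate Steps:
m/2120 + 4652/(((-116 - 103)*8)) = 3428/2120 + 4652/(((-116 - 103)*8)) = 3428*(1/2120) + 4652/((-219*8)) = 857/530 + 4652/(-1752) = 857/530 + 4652*(-1/1752) = 857/530 - 1163/438 = -60256/58035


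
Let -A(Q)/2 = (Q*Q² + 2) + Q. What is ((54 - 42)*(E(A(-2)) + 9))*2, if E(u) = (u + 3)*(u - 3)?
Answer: 6144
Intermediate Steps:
A(Q) = -4 - 2*Q - 2*Q³ (A(Q) = -2*((Q*Q² + 2) + Q) = -2*((Q³ + 2) + Q) = -2*((2 + Q³) + Q) = -2*(2 + Q + Q³) = -4 - 2*Q - 2*Q³)
E(u) = (-3 + u)*(3 + u) (E(u) = (3 + u)*(-3 + u) = (-3 + u)*(3 + u))
((54 - 42)*(E(A(-2)) + 9))*2 = ((54 - 42)*((-9 + (-4 - 2*(-2) - 2*(-2)³)²) + 9))*2 = (12*((-9 + (-4 + 4 - 2*(-8))²) + 9))*2 = (12*((-9 + (-4 + 4 + 16)²) + 9))*2 = (12*((-9 + 16²) + 9))*2 = (12*((-9 + 256) + 9))*2 = (12*(247 + 9))*2 = (12*256)*2 = 3072*2 = 6144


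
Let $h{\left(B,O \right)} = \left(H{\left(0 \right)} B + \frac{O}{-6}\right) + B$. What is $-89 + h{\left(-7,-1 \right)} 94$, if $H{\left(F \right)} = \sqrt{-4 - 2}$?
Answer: $- \frac{2194}{3} - 658 i \sqrt{6} \approx -731.33 - 1611.8 i$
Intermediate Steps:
$H{\left(F \right)} = i \sqrt{6}$ ($H{\left(F \right)} = \sqrt{-6} = i \sqrt{6}$)
$h{\left(B,O \right)} = B - \frac{O}{6} + i B \sqrt{6}$ ($h{\left(B,O \right)} = \left(i \sqrt{6} B + \frac{O}{-6}\right) + B = \left(i B \sqrt{6} - \frac{O}{6}\right) + B = \left(- \frac{O}{6} + i B \sqrt{6}\right) + B = B - \frac{O}{6} + i B \sqrt{6}$)
$-89 + h{\left(-7,-1 \right)} 94 = -89 + \left(-7 - - \frac{1}{6} + i \left(-7\right) \sqrt{6}\right) 94 = -89 + \left(-7 + \frac{1}{6} - 7 i \sqrt{6}\right) 94 = -89 + \left(- \frac{41}{6} - 7 i \sqrt{6}\right) 94 = -89 - \left(\frac{1927}{3} + 658 i \sqrt{6}\right) = - \frac{2194}{3} - 658 i \sqrt{6}$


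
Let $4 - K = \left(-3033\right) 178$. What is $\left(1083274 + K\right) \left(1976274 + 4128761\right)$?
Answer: $9909399770320$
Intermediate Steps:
$K = 539878$ ($K = 4 - \left(-3033\right) 178 = 4 - -539874 = 4 + 539874 = 539878$)
$\left(1083274 + K\right) \left(1976274 + 4128761\right) = \left(1083274 + 539878\right) \left(1976274 + 4128761\right) = 1623152 \cdot 6105035 = 9909399770320$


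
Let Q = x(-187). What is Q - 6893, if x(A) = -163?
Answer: -7056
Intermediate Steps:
Q = -163
Q - 6893 = -163 - 6893 = -7056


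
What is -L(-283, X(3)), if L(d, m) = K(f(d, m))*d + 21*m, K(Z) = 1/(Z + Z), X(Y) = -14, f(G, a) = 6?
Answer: 3811/12 ≈ 317.58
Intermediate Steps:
K(Z) = 1/(2*Z)
L(d, m) = 21*m + d/12 (L(d, m) = ((½)/6)*d + 21*m = ((½)*(⅙))*d + 21*m = d/12 + 21*m = 21*m + d/12)
-L(-283, X(3)) = -(21*(-14) + (1/12)*(-283)) = -(-294 - 283/12) = -1*(-3811/12) = 3811/12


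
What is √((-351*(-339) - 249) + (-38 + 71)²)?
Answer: √119829 ≈ 346.16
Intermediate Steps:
√((-351*(-339) - 249) + (-38 + 71)²) = √((118989 - 249) + 33²) = √(118740 + 1089) = √119829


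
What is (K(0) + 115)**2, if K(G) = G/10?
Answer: 13225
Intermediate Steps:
K(G) = G/10 (K(G) = G*(1/10) = G/10)
(K(0) + 115)**2 = ((1/10)*0 + 115)**2 = (0 + 115)**2 = 115**2 = 13225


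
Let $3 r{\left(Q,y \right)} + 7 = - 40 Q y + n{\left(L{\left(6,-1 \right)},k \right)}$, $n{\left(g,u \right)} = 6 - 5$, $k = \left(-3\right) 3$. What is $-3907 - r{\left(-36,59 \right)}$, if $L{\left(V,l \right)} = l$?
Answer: $-32225$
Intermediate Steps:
$k = -9$
$n{\left(g,u \right)} = 1$ ($n{\left(g,u \right)} = 6 - 5 = 1$)
$r{\left(Q,y \right)} = -2 - \frac{40 Q y}{3}$ ($r{\left(Q,y \right)} = - \frac{7}{3} + \frac{- 40 Q y + 1}{3} = - \frac{7}{3} + \frac{1 - 40 Q y}{3} = - \frac{7}{3} - \left(- \frac{1}{3} + \frac{40 Q y}{3}\right) = -2 - \frac{40 Q y}{3}$)
$-3907 - r{\left(-36,59 \right)} = -3907 - \left(-2 - \left(-480\right) 59\right) = -3907 - \left(-2 + 28320\right) = -3907 - 28318 = -32225$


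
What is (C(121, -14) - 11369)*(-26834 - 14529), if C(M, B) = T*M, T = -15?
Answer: 545329792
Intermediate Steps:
C(M, B) = -15*M
(C(121, -14) - 11369)*(-26834 - 14529) = (-15*121 - 11369)*(-26834 - 14529) = (-1815 - 11369)*(-41363) = -13184*(-41363) = 545329792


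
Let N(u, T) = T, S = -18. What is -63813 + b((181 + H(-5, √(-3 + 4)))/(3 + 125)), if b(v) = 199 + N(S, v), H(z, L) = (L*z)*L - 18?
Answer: -4071217/64 ≈ -63613.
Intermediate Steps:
H(z, L) = -18 + z*L² (H(z, L) = z*L² - 18 = -18 + z*L²)
b(v) = 199 + v
-63813 + b((181 + H(-5, √(-3 + 4)))/(3 + 125)) = -63813 + (199 + (181 + (-18 - 5*(√(-3 + 4))²))/(3 + 125)) = -63813 + (199 + (181 + (-18 - 5*(√1)²))/128) = -63813 + (199 + (181 + (-18 - 5*1²))*(1/128)) = -63813 + (199 + (181 + (-18 - 5*1))*(1/128)) = -63813 + (199 + (181 + (-18 - 5))*(1/128)) = -63813 + (199 + (181 - 23)*(1/128)) = -63813 + (199 + 158*(1/128)) = -63813 + (199 + 79/64) = -63813 + 12815/64 = -4071217/64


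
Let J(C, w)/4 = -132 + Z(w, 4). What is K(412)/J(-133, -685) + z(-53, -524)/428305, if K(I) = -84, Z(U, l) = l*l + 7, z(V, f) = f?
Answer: 8937289/46685245 ≈ 0.19144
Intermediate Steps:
Z(U, l) = 7 + l² (Z(U, l) = l² + 7 = 7 + l²)
J(C, w) = -436 (J(C, w) = 4*(-132 + (7 + 4²)) = 4*(-132 + (7 + 16)) = 4*(-132 + 23) = 4*(-109) = -436)
K(412)/J(-133, -685) + z(-53, -524)/428305 = -84/(-436) - 524/428305 = -84*(-1/436) - 524*1/428305 = 21/109 - 524/428305 = 8937289/46685245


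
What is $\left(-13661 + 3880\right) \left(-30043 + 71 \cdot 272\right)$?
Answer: $104959911$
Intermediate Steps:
$\left(-13661 + 3880\right) \left(-30043 + 71 \cdot 272\right) = - 9781 \left(-30043 + 19312\right) = \left(-9781\right) \left(-10731\right) = 104959911$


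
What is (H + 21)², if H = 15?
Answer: 1296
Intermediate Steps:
(H + 21)² = (15 + 21)² = 36² = 1296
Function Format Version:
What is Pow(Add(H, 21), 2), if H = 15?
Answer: 1296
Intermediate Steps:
Pow(Add(H, 21), 2) = Pow(Add(15, 21), 2) = Pow(36, 2) = 1296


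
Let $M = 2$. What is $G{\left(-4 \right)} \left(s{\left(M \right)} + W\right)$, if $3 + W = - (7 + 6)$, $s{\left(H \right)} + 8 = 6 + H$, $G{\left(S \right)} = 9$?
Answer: $-144$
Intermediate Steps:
$s{\left(H \right)} = -2 + H$ ($s{\left(H \right)} = -8 + \left(6 + H\right) = -2 + H$)
$W = -16$ ($W = -3 - \left(7 + 6\right) = -3 - 13 = -16$)
$G{\left(-4 \right)} \left(s{\left(M \right)} + W\right) = 9 \left(\left(-2 + 2\right) - 16\right) = 9 \left(0 - 16\right) = 9 \left(-16\right) = -144$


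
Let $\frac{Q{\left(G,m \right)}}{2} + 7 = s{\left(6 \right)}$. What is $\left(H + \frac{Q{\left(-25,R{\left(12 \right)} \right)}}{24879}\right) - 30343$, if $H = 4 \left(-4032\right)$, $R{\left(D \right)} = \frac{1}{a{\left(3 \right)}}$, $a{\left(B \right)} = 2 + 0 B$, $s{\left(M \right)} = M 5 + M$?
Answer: $- \frac{1156151951}{24879} \approx -46471.0$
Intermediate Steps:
$s{\left(M \right)} = 6 M$ ($s{\left(M \right)} = 5 M + M = 6 M$)
$a{\left(B \right)} = 2$ ($a{\left(B \right)} = 2 + 0 = 2$)
$R{\left(D \right)} = \frac{1}{2}$
$Q{\left(G,m \right)} = 58$ ($Q{\left(G,m \right)} = -14 + 2 \cdot 6 \cdot 6 = -14 + 2 \cdot 36 = -14 + 72 = 58$)
$H = -16128$
$\left(H + \frac{Q{\left(-25,R{\left(12 \right)} \right)}}{24879}\right) - 30343 = \left(-16128 + \frac{58}{24879}\right) - 30343 = - \frac{401248454}{24879} - 30343 = - \frac{1156151951}{24879}$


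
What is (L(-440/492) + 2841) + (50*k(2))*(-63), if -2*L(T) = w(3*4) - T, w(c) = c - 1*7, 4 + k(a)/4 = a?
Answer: 6897361/246 ≈ 28038.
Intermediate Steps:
k(a) = -16 + 4*a
w(c) = -7 + c (w(c) = c - 7 = -7 + c)
L(T) = -5/2 + T/2 (L(T) = -((-7 + 3*4) - T)/2 = -((-7 + 12) - T)/2 = -(5 - T)/2 = -5/2 + T/2)
(L(-440/492) + 2841) + (50*k(2))*(-63) = ((-5/2 + (-440/492)/2) + 2841) + (50*(-16 + 4*2))*(-63) = ((-5/2 + (-440*1/492)/2) + 2841) + (50*(-16 + 8))*(-63) = ((-5/2 + (½)*(-110/123)) + 2841) + (50*(-8))*(-63) = ((-5/2 - 55/123) + 2841) - 400*(-63) = (-725/246 + 2841) + 25200 = 698161/246 + 25200 = 6897361/246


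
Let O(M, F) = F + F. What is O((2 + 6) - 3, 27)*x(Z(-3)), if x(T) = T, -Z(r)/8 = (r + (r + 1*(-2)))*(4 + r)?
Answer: 3456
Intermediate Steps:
Z(r) = -8*(-2 + 2*r)*(4 + r) (Z(r) = -8*(r + (r + 1*(-2)))*(4 + r) = -8*(r + (r - 2))*(4 + r) = -8*(r + (-2 + r))*(4 + r) = -8*(-2 + 2*r)*(4 + r))
O(M, F) = 2*F
O((2 + 6) - 3, 27)*x(Z(-3)) = (2*27)*(64 - 48*(-3) - 16*(-3)²) = 54*(64 + 144 - 16*9) = 54*(64 + 144 - 144) = 54*64 = 3456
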